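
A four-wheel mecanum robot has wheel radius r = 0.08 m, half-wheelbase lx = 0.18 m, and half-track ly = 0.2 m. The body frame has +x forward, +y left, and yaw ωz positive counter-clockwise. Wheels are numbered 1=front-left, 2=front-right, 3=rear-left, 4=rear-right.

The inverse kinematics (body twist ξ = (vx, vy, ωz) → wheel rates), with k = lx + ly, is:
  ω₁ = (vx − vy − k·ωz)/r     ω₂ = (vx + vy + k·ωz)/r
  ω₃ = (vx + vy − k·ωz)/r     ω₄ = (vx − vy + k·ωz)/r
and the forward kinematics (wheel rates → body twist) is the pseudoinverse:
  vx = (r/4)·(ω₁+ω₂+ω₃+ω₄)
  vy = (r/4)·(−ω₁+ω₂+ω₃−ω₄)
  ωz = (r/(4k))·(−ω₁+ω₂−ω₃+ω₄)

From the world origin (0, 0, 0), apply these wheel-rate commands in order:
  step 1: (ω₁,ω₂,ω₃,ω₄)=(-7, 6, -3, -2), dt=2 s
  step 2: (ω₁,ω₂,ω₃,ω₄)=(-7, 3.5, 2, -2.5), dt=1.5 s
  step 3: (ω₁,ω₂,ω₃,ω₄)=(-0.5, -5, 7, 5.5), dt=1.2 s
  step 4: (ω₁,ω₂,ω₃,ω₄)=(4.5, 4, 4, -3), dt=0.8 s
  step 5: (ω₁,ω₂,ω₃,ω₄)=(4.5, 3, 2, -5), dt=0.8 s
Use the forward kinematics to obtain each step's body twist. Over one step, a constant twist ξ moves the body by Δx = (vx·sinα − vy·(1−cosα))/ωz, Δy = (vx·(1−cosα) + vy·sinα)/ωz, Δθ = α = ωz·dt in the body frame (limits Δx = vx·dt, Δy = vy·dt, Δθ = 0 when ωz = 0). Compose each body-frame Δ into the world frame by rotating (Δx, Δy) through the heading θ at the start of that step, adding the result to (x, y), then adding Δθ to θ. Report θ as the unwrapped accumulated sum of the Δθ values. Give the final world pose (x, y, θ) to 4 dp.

step 1: ξ=(vx,vy,ωz)=(-0.1200, 0.2400, 0.7368), dt=2.0 → body Δ=(-0.4562, 0.1771, 1.4737) → world pose (-0.4562, 0.1771, 1.4737)
step 2: ξ=(vx,vy,ωz)=(-0.0800, 0.3000, 0.3158), dt=1.5 → body Δ=(-0.2202, 0.4055, 0.4737) → world pose (-0.8811, -0.0027, 1.9474)
step 3: ξ=(vx,vy,ωz)=(0.1400, -0.0600, -0.3158), dt=1.2 → body Δ=(0.1505, -0.1017, -0.3789) → world pose (-0.8419, 0.1747, 1.5684)
step 4: ξ=(vx,vy,ωz)=(0.1900, 0.1300, -0.3947), dt=0.8 → body Δ=(0.1658, 0.0785, -0.3158) → world pose (-0.9200, 0.3407, 1.2526)
step 5: ξ=(vx,vy,ωz)=(0.0900, 0.1100, -0.4474), dt=0.8 → body Δ=(0.0861, 0.0734, -0.3579) → world pose (-0.9627, 0.4453, 0.8947)

(-0.9627, 0.4453, 0.8947)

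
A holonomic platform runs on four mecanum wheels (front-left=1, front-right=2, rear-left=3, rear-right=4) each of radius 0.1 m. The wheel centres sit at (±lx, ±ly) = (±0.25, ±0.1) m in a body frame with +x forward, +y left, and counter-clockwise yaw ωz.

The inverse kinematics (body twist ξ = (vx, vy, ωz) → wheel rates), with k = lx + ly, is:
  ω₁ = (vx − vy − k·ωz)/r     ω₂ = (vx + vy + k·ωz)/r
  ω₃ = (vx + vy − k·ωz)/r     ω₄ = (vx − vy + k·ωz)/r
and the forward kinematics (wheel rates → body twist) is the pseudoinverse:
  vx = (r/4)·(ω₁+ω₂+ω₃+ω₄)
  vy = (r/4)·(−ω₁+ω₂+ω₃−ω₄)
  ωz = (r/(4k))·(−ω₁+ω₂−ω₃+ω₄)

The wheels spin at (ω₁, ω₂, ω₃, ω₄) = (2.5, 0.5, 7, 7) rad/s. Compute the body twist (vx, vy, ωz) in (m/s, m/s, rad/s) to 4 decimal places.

(0.4250, -0.0500, -0.1429)

k = lx + ly = 0.25 + 0.1 = 0.3500
ω₁+ω₂+ω₃+ω₄ = 17.0000  →  vx = (0.1/4)·17.0000 = 0.4250
−ω₁+ω₂+ω₃−ω₄ = -2.0000  →  vy = (0.1/4)·-2.0000 = -0.0500
−ω₁+ω₂−ω₃+ω₄ = -2.0000  →  ωz = (0.1/1.4000)·-2.0000 = -0.1429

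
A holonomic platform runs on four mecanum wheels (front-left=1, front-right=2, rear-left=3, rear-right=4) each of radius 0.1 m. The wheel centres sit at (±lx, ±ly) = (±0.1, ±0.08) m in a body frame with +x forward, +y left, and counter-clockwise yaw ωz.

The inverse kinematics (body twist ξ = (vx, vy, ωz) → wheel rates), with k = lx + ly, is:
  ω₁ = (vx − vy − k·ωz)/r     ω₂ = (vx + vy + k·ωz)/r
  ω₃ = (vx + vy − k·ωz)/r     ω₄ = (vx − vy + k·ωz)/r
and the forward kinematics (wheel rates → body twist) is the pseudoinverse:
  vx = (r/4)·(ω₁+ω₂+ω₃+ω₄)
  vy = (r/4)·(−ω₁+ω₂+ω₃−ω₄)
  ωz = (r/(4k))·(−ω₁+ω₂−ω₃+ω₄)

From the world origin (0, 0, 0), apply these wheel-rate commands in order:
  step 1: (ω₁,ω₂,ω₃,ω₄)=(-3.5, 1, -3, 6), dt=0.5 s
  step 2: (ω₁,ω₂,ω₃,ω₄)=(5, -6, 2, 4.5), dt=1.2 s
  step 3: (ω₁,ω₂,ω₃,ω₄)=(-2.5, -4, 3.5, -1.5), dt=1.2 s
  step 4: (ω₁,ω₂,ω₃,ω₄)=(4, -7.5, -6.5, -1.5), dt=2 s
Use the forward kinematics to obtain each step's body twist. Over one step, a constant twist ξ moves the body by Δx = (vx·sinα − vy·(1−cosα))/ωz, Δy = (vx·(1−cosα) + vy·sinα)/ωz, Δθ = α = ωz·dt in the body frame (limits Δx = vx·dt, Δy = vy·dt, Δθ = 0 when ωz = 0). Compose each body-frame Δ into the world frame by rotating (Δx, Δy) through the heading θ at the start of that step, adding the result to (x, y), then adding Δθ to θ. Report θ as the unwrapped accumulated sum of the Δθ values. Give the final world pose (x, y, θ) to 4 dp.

(0.2209, 0.6608, -3.3681)

step 1: ξ=(vx,vy,ωz)=(0.0125, -0.1125, 1.8750), dt=0.5 → body Δ=(0.0299, -0.0456, 0.9375) → world pose (0.0299, -0.0456, 0.9375)
step 2: ξ=(vx,vy,ωz)=(0.1375, -0.3375, -1.1806), dt=1.2 → body Δ=(-0.1269, -0.3811, -1.4167) → world pose (0.2619, -0.3735, -0.4792)
step 3: ξ=(vx,vy,ωz)=(-0.1125, 0.0875, -0.9028), dt=1.2 → body Δ=(-0.0586, 0.1519, -1.0833) → world pose (0.2800, -0.2117, -1.5625)
step 4: ξ=(vx,vy,ωz)=(-0.2875, -0.4125, -0.9028), dt=2.0 → body Δ=(-0.8729, -0.0519, -1.8056) → world pose (0.2209, 0.6608, -3.3681)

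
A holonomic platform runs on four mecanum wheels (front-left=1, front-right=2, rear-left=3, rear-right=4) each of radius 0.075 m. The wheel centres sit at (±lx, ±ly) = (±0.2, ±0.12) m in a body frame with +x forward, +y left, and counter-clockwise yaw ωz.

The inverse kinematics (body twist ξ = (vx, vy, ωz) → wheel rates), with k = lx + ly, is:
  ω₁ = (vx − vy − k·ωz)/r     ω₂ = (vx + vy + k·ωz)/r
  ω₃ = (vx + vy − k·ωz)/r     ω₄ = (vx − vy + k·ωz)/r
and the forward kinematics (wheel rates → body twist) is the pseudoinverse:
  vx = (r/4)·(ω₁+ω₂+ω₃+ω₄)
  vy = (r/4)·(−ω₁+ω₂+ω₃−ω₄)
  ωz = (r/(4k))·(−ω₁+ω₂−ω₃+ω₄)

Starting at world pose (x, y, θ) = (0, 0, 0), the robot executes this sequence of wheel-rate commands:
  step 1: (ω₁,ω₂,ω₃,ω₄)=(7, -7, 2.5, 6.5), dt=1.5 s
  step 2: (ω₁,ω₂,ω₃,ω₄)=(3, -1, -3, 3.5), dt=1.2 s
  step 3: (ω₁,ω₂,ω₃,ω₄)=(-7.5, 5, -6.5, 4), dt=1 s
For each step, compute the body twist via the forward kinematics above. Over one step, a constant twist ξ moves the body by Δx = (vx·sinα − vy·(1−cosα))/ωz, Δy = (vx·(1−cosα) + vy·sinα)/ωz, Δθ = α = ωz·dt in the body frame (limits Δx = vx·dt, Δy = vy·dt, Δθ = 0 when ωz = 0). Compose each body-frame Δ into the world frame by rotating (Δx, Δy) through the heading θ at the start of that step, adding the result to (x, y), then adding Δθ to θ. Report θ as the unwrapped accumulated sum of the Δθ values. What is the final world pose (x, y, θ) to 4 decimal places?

(-0.2008, -0.7164, 0.6445)

step 1: ξ=(vx,vy,ωz)=(0.1688, -0.3375, -0.5859), dt=1.5 → body Δ=(0.0133, -0.5478, -0.8789) → world pose (0.0133, -0.5478, -0.8789)
step 2: ξ=(vx,vy,ωz)=(0.0469, -0.1969, 0.1465), dt=1.2 → body Δ=(0.0767, -0.2301, 0.1758) → world pose (-0.1150, -0.7536, -0.7031)
step 3: ξ=(vx,vy,ωz)=(-0.0938, 0.0375, 1.3477), dt=1.0 → body Δ=(-0.0895, -0.0270, 1.3477) → world pose (-0.2008, -0.7164, 0.6445)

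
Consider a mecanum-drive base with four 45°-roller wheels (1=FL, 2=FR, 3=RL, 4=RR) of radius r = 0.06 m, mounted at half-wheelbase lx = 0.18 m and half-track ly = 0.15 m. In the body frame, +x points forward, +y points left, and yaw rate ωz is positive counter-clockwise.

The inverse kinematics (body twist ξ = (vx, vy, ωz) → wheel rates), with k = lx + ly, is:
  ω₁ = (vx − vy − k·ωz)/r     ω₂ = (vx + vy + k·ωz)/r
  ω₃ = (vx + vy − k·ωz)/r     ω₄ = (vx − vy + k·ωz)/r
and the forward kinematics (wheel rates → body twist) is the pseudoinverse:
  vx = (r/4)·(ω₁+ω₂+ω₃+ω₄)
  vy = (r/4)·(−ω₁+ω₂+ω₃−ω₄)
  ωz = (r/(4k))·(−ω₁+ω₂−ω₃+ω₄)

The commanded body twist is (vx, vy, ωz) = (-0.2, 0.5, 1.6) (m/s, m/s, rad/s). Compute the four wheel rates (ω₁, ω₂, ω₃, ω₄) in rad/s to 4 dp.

k = lx + ly = 0.18 + 0.15 = 0.3300;  k·ωz = 0.3300·1.6 = 0.5280
ω₁ (FL) = (vx − vy − k·ωz)/r = -1.2280/0.06 = -20.4667
ω₂ (FR) = (vx + vy + k·ωz)/r = 0.8280/0.06 = 13.8000
ω₃ (RL) = (vx + vy − k·ωz)/r = -0.2280/0.06 = -3.8000
ω₄ (RR) = (vx − vy + k·ωz)/r = -0.1720/0.06 = -2.8667

(-20.4667, 13.8000, -3.8000, -2.8667)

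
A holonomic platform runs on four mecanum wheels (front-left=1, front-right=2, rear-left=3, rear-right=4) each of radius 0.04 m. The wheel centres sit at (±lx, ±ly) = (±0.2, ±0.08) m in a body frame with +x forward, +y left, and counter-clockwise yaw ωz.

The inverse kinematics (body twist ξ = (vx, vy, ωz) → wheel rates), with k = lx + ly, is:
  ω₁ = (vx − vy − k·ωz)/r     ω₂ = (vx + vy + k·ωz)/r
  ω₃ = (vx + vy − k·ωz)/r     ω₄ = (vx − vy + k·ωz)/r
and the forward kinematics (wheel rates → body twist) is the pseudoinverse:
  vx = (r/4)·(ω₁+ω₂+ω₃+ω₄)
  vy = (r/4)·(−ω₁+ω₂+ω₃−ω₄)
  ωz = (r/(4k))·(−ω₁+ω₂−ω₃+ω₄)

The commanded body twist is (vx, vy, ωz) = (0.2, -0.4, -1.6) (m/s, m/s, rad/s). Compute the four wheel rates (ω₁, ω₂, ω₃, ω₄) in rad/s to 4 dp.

(26.2000, -16.2000, 6.2000, 3.8000)

k = lx + ly = 0.2 + 0.08 = 0.2800;  k·ωz = 0.2800·-1.6 = -0.4480
ω₁ (FL) = (vx − vy − k·ωz)/r = 1.0480/0.04 = 26.2000
ω₂ (FR) = (vx + vy + k·ωz)/r = -0.6480/0.04 = -16.2000
ω₃ (RL) = (vx + vy − k·ωz)/r = 0.2480/0.04 = 6.2000
ω₄ (RR) = (vx − vy + k·ωz)/r = 0.1520/0.04 = 3.8000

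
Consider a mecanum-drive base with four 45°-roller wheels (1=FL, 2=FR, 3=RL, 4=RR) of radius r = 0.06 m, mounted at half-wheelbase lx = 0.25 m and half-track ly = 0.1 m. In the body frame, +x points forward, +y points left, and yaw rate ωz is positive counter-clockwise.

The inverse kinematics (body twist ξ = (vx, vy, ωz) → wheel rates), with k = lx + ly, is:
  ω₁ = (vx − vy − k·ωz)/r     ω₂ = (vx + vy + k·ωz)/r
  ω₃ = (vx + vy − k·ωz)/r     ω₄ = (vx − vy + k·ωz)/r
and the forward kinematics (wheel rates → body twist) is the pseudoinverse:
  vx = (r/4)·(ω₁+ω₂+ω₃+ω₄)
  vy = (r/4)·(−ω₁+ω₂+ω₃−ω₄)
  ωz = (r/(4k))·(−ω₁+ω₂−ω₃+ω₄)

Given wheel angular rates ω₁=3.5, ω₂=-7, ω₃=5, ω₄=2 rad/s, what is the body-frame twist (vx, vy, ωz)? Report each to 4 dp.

k = lx + ly = 0.25 + 0.1 = 0.3500
ω₁+ω₂+ω₃+ω₄ = 3.5000  →  vx = (0.06/4)·3.5000 = 0.0525
−ω₁+ω₂+ω₃−ω₄ = -7.5000  →  vy = (0.06/4)·-7.5000 = -0.1125
−ω₁+ω₂−ω₃+ω₄ = -13.5000  →  ωz = (0.06/1.4000)·-13.5000 = -0.5786

(0.0525, -0.1125, -0.5786)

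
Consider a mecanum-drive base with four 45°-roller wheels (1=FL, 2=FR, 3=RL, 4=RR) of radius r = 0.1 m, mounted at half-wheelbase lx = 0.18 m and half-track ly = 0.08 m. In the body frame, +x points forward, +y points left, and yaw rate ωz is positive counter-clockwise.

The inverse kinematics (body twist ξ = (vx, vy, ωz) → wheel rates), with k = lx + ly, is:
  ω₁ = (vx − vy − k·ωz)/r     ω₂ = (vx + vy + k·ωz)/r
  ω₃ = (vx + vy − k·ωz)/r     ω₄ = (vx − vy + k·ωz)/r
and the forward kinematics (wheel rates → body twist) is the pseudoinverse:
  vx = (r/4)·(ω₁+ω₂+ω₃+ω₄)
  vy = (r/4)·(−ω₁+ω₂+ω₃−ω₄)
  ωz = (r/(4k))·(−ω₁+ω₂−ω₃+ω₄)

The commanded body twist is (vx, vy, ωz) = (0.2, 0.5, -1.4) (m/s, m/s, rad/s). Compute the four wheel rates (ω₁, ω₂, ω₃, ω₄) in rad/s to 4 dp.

k = lx + ly = 0.18 + 0.08 = 0.2600;  k·ωz = 0.2600·-1.4 = -0.3640
ω₁ (FL) = (vx − vy − k·ωz)/r = 0.0640/0.1 = 0.6400
ω₂ (FR) = (vx + vy + k·ωz)/r = 0.3360/0.1 = 3.3600
ω₃ (RL) = (vx + vy − k·ωz)/r = 1.0640/0.1 = 10.6400
ω₄ (RR) = (vx − vy + k·ωz)/r = -0.6640/0.1 = -6.6400

(0.6400, 3.3600, 10.6400, -6.6400)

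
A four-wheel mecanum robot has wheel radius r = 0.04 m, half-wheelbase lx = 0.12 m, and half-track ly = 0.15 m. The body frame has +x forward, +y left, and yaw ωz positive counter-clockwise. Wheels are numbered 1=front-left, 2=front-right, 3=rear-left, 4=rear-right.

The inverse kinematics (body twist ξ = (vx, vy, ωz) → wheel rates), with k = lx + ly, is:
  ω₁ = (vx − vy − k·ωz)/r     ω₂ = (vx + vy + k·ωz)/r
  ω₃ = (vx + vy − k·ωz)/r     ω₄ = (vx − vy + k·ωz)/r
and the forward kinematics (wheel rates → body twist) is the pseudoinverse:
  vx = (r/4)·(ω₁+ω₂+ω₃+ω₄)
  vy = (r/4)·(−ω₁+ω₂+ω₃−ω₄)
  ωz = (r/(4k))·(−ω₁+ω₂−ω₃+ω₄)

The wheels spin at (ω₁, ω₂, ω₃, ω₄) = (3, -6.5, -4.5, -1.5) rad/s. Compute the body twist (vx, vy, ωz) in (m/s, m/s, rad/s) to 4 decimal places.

k = lx + ly = 0.12 + 0.15 = 0.2700
ω₁+ω₂+ω₃+ω₄ = -9.5000  →  vx = (0.04/4)·-9.5000 = -0.0950
−ω₁+ω₂+ω₃−ω₄ = -12.5000  →  vy = (0.04/4)·-12.5000 = -0.1250
−ω₁+ω₂−ω₃+ω₄ = -6.5000  →  ωz = (0.04/1.0800)·-6.5000 = -0.2407

(-0.0950, -0.1250, -0.2407)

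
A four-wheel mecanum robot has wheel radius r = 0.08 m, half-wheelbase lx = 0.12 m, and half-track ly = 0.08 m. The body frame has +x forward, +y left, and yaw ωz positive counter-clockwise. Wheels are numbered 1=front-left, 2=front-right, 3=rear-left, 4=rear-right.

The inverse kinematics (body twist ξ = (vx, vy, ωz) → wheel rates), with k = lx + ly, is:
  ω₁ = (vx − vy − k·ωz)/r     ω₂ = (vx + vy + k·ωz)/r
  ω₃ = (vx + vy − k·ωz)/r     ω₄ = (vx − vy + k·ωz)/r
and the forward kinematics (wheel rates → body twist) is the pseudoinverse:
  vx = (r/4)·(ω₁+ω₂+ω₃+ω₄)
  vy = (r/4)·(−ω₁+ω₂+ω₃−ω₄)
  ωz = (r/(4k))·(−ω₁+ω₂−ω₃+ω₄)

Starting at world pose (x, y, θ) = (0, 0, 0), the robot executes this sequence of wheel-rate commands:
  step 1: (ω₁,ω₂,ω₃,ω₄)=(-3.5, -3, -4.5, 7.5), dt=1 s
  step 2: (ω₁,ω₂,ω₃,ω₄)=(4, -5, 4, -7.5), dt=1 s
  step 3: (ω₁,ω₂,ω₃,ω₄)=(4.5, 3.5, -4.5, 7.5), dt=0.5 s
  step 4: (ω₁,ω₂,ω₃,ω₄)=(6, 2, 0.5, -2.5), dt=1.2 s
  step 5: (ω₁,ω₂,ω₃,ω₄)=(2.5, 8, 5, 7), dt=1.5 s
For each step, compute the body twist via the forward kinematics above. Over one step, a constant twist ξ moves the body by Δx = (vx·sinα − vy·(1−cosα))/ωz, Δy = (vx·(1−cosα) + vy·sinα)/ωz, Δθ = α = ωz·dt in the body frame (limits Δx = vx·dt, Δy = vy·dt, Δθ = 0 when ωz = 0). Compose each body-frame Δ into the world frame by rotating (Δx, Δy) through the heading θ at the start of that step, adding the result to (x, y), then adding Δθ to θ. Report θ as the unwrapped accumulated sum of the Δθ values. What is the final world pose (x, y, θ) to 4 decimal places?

step 1: ξ=(vx,vy,ωz)=(-0.0700, -0.2300, 1.2500), dt=1.0 → body Δ=(0.0728, -0.2130, 1.2500) → world pose (0.0728, -0.2130, 1.2500)
step 2: ξ=(vx,vy,ωz)=(-0.0900, 0.0500, -2.0500), dt=1.0 → body Δ=(-0.0033, 0.0858, -2.0500) → world pose (-0.0096, -0.1891, -0.8000)
step 3: ξ=(vx,vy,ωz)=(0.2200, -0.2600, 1.1000), dt=0.5 → body Δ=(0.1394, -0.0940, 0.5500) → world pose (0.0200, -0.3546, -0.2500)
step 4: ξ=(vx,vy,ωz)=(0.1200, -0.0200, -0.7000), dt=1.2 → body Δ=(0.1182, -0.0783, -0.8400) → world pose (0.1151, -0.4597, -1.0900)
step 5: ξ=(vx,vy,ωz)=(0.4500, 0.0700, 0.7500), dt=1.5 → body Δ=(0.4883, 0.4255, 1.1250) → world pose (0.7182, -0.6958, 0.0350)

(0.7182, -0.6958, 0.0350)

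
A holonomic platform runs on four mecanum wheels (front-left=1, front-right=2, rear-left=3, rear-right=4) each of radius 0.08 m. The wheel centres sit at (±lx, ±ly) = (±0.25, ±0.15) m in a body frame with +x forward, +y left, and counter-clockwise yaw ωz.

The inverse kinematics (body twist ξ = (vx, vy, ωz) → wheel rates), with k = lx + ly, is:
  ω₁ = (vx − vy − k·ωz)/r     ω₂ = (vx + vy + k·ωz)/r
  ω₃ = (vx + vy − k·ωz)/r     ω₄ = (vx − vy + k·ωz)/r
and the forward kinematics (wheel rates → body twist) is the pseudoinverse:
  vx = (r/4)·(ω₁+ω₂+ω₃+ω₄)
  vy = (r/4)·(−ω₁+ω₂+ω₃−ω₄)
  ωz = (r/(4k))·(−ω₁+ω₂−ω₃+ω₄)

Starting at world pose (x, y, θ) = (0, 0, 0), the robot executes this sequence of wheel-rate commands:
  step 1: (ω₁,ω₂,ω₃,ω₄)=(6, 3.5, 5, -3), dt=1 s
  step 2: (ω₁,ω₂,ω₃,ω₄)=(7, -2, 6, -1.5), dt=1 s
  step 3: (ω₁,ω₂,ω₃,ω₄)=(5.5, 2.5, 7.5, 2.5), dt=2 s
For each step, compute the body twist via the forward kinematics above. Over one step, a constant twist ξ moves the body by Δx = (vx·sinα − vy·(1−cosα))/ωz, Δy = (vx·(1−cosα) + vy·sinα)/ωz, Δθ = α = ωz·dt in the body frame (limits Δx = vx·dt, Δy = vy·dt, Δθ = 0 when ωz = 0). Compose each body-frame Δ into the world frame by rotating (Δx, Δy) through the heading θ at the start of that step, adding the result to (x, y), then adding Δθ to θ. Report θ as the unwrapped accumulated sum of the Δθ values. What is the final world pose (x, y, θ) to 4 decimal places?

step 1: ξ=(vx,vy,ωz)=(0.2300, 0.1100, -0.5250), dt=1.0 → body Δ=(0.2478, 0.0460, -0.5250) → world pose (0.2478, 0.0460, -0.5250)
step 2: ξ=(vx,vy,ωz)=(0.1900, -0.0300, -0.8250), dt=1.0 → body Δ=(0.1575, -0.1007, -0.8250) → world pose (0.3336, -0.1201, -1.3500)
step 3: ξ=(vx,vy,ωz)=(0.3600, 0.0400, -0.4000), dt=2.0 → body Δ=(0.6759, -0.2012, -0.8000) → world pose (0.2853, -0.8237, -2.1500)

(0.2853, -0.8237, -2.1500)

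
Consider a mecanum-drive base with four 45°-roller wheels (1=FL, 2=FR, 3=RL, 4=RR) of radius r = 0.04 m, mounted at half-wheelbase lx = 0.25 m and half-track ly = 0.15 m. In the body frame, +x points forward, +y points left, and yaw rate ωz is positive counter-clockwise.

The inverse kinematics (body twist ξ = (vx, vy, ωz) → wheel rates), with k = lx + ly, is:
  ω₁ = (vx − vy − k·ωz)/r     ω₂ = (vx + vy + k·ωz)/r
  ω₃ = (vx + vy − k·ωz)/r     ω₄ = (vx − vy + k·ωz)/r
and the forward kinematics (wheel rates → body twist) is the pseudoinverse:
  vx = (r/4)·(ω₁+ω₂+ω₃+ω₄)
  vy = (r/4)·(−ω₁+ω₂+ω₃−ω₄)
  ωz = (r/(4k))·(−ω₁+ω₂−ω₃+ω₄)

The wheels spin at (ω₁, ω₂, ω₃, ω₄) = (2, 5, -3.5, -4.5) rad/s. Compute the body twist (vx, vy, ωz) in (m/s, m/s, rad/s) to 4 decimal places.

(-0.0100, 0.0400, 0.0500)

k = lx + ly = 0.25 + 0.15 = 0.4000
ω₁+ω₂+ω₃+ω₄ = -1.0000  →  vx = (0.04/4)·-1.0000 = -0.0100
−ω₁+ω₂+ω₃−ω₄ = 4.0000  →  vy = (0.04/4)·4.0000 = 0.0400
−ω₁+ω₂−ω₃+ω₄ = 2.0000  →  ωz = (0.04/1.6000)·2.0000 = 0.0500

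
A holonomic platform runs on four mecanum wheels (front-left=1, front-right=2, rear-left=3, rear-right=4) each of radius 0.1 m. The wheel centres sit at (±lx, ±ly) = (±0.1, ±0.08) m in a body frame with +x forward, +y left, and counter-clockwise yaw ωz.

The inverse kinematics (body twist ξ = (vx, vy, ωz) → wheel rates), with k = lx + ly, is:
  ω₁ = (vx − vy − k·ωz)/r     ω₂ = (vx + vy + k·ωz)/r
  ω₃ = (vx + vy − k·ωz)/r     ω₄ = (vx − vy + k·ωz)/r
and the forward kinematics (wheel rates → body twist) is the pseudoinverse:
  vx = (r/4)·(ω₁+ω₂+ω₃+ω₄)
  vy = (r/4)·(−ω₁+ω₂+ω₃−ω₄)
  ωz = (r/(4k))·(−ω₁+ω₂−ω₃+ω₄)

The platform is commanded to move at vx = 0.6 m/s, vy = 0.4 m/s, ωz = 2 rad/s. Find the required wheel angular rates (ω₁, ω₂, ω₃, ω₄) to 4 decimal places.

(-1.6000, 13.6000, 6.4000, 5.6000)

k = lx + ly = 0.1 + 0.08 = 0.1800;  k·ωz = 0.1800·2 = 0.3600
ω₁ (FL) = (vx − vy − k·ωz)/r = -0.1600/0.1 = -1.6000
ω₂ (FR) = (vx + vy + k·ωz)/r = 1.3600/0.1 = 13.6000
ω₃ (RL) = (vx + vy − k·ωz)/r = 0.6400/0.1 = 6.4000
ω₄ (RR) = (vx − vy + k·ωz)/r = 0.5600/0.1 = 5.6000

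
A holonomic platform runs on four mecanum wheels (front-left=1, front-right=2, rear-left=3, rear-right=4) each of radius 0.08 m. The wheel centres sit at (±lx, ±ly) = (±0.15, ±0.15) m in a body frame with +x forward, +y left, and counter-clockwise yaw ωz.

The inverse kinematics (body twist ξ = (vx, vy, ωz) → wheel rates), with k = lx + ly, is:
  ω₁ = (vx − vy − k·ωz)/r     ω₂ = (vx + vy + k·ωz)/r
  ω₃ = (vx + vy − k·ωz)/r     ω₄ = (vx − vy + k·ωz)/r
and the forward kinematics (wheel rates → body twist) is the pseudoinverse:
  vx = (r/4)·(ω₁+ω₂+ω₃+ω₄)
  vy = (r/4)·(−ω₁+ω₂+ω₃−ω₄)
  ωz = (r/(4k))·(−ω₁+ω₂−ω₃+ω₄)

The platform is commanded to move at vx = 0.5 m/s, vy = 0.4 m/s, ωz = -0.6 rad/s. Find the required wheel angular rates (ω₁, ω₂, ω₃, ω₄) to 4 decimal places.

(3.5000, 9.0000, 13.5000, -1.0000)

k = lx + ly = 0.15 + 0.15 = 0.3000;  k·ωz = 0.3000·-0.6 = -0.1800
ω₁ (FL) = (vx − vy − k·ωz)/r = 0.2800/0.08 = 3.5000
ω₂ (FR) = (vx + vy + k·ωz)/r = 0.7200/0.08 = 9.0000
ω₃ (RL) = (vx + vy − k·ωz)/r = 1.0800/0.08 = 13.5000
ω₄ (RR) = (vx − vy + k·ωz)/r = -0.0800/0.08 = -1.0000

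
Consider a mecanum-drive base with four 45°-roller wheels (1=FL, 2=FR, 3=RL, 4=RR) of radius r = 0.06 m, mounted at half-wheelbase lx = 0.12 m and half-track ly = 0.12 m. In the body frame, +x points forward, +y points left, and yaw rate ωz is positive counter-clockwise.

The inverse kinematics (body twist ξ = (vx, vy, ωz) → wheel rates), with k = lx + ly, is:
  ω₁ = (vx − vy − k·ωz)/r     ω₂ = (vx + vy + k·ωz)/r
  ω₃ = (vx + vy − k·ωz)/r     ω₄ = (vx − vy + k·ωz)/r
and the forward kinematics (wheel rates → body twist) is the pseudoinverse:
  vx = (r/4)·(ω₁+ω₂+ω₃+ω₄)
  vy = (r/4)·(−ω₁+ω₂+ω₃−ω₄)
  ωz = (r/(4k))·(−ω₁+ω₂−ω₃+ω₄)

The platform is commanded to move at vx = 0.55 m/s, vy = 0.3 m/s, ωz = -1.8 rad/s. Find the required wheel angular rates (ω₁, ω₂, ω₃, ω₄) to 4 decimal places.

(11.3667, 6.9667, 21.3667, -3.0333)

k = lx + ly = 0.12 + 0.12 = 0.2400;  k·ωz = 0.2400·-1.8 = -0.4320
ω₁ (FL) = (vx − vy − k·ωz)/r = 0.6820/0.06 = 11.3667
ω₂ (FR) = (vx + vy + k·ωz)/r = 0.4180/0.06 = 6.9667
ω₃ (RL) = (vx + vy − k·ωz)/r = 1.2820/0.06 = 21.3667
ω₄ (RR) = (vx − vy + k·ωz)/r = -0.1820/0.06 = -3.0333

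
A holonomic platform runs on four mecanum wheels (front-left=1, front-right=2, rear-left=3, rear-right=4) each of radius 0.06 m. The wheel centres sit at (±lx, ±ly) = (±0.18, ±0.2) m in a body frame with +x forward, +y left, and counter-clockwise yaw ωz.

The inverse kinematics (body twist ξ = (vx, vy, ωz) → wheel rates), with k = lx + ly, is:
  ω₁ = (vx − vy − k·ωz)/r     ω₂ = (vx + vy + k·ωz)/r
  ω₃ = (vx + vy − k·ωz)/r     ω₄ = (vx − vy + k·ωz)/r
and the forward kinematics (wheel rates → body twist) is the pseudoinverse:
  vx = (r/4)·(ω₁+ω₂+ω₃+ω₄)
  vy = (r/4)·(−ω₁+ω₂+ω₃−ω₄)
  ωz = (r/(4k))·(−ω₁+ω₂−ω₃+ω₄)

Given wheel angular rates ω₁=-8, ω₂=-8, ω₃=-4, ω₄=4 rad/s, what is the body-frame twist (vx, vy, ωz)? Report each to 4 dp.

(-0.2400, -0.1200, 0.3158)

k = lx + ly = 0.18 + 0.2 = 0.3800
ω₁+ω₂+ω₃+ω₄ = -16.0000  →  vx = (0.06/4)·-16.0000 = -0.2400
−ω₁+ω₂+ω₃−ω₄ = -8.0000  →  vy = (0.06/4)·-8.0000 = -0.1200
−ω₁+ω₂−ω₃+ω₄ = 8.0000  →  ωz = (0.06/1.5200)·8.0000 = 0.3158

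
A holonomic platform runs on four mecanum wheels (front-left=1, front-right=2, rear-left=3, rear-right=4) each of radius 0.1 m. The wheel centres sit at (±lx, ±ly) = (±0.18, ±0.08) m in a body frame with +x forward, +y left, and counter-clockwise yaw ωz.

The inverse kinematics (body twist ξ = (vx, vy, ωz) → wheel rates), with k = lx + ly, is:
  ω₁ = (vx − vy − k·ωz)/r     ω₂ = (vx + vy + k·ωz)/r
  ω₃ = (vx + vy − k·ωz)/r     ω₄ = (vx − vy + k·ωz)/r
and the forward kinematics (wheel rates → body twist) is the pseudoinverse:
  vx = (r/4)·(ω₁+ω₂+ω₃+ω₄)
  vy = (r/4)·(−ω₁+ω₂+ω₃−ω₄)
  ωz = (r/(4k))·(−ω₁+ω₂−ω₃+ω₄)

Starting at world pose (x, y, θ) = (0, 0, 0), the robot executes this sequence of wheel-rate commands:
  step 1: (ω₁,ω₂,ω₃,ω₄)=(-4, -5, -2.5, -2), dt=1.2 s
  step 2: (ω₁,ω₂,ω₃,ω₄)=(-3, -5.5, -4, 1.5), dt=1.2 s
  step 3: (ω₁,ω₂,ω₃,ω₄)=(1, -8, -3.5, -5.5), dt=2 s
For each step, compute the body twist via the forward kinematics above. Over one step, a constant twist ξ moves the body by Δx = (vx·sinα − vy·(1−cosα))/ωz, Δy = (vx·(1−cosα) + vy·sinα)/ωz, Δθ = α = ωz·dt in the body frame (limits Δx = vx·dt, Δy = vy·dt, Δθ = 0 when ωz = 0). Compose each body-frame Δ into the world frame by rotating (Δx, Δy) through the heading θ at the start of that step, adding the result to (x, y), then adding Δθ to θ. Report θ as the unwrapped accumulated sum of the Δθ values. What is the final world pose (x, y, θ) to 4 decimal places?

step 1: ξ=(vx,vy,ωz)=(-0.3375, -0.0375, -0.0481), dt=1.2 → body Δ=(-0.4061, -0.0333, -0.0577) → world pose (-0.4061, -0.0333, -0.0577)
step 2: ξ=(vx,vy,ωz)=(-0.2750, -0.2000, 0.2885), dt=1.2 → body Δ=(-0.2823, -0.2918, 0.3462) → world pose (-0.7048, -0.3083, 0.2885)
step 3: ξ=(vx,vy,ωz)=(-0.4000, -0.1750, -1.0577), dt=2.0 → body Δ=(-0.5746, 0.4326, -2.1154) → world pose (-1.3787, -0.0571, -1.8269)

(-1.3787, -0.0571, -1.8269)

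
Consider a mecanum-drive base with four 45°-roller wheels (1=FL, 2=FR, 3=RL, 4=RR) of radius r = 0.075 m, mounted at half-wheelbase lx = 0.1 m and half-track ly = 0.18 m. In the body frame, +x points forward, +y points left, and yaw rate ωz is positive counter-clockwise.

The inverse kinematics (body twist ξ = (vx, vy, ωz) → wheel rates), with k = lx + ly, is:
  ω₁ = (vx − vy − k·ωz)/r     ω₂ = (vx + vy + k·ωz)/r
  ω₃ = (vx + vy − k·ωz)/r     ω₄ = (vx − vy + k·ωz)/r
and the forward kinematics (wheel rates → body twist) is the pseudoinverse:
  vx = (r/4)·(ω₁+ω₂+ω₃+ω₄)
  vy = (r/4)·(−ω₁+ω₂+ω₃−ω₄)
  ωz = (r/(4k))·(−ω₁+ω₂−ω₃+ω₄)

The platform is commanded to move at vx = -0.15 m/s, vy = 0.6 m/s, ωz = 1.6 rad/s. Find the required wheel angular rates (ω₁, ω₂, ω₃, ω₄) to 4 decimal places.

(-15.9733, 11.9733, 0.0267, -4.0267)

k = lx + ly = 0.1 + 0.18 = 0.2800;  k·ωz = 0.2800·1.6 = 0.4480
ω₁ (FL) = (vx − vy − k·ωz)/r = -1.1980/0.075 = -15.9733
ω₂ (FR) = (vx + vy + k·ωz)/r = 0.8980/0.075 = 11.9733
ω₃ (RL) = (vx + vy − k·ωz)/r = 0.0020/0.075 = 0.0267
ω₄ (RR) = (vx − vy + k·ωz)/r = -0.3020/0.075 = -4.0267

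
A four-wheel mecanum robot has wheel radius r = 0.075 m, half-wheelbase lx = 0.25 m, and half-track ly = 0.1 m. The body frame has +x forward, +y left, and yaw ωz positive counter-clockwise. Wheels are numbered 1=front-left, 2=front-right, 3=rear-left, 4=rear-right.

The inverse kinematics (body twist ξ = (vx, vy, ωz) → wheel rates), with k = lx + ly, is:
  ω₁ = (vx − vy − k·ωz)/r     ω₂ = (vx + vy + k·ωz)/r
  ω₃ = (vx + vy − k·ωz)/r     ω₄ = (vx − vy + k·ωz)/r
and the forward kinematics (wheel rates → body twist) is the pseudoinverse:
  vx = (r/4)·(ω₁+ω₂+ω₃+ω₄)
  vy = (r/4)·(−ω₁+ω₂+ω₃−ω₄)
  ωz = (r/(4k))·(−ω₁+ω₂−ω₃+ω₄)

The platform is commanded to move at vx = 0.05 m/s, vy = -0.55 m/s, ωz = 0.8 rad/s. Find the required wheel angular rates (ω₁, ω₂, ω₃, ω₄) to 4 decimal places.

(4.2667, -2.9333, -10.4000, 11.7333)

k = lx + ly = 0.25 + 0.1 = 0.3500;  k·ωz = 0.3500·0.8 = 0.2800
ω₁ (FL) = (vx − vy − k·ωz)/r = 0.3200/0.075 = 4.2667
ω₂ (FR) = (vx + vy + k·ωz)/r = -0.2200/0.075 = -2.9333
ω₃ (RL) = (vx + vy − k·ωz)/r = -0.7800/0.075 = -10.4000
ω₄ (RR) = (vx − vy + k·ωz)/r = 0.8800/0.075 = 11.7333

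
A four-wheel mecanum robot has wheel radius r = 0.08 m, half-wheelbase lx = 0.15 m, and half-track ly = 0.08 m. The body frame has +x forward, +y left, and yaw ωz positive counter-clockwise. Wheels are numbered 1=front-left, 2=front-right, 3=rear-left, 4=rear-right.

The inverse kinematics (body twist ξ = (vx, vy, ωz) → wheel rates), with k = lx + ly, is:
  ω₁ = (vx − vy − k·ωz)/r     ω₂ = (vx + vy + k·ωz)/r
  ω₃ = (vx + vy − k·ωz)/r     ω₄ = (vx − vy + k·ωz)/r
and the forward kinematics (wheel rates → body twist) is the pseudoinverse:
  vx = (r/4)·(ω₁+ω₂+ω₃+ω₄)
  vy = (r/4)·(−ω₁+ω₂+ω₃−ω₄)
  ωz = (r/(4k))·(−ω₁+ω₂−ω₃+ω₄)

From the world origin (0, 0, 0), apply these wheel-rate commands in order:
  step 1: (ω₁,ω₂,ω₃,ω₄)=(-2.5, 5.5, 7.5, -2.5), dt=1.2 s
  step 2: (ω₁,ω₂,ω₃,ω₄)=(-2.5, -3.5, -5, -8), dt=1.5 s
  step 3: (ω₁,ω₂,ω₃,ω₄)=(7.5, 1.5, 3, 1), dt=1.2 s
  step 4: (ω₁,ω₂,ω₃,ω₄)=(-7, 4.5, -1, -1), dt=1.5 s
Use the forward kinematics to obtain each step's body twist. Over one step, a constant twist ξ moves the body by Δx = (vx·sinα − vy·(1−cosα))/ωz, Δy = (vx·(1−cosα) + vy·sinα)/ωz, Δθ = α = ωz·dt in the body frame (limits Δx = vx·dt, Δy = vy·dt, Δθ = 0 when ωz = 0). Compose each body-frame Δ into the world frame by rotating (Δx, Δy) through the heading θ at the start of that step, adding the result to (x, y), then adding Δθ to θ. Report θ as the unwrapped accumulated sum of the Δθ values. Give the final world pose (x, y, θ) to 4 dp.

step 1: ξ=(vx,vy,ωz)=(0.1600, 0.3600, -0.1739), dt=1.2 → body Δ=(0.2355, 0.4089, -0.2087) → world pose (0.2355, 0.4089, -0.2087)
step 2: ξ=(vx,vy,ωz)=(-0.3800, 0.0400, -0.3478), dt=1.5 → body Δ=(-0.5292, 0.2027, -0.5217) → world pose (-0.2402, 0.7168, -0.7304)
step 3: ξ=(vx,vy,ωz)=(0.2600, -0.0800, -0.6957), dt=1.2 → body Δ=(0.2392, -0.2081, -0.8348) → world pose (-0.2008, 0.4022, -1.5652)
step 4: ξ=(vx,vy,ωz)=(-0.0900, 0.2300, 1.0000), dt=1.5 → body Δ=(-0.3035, 0.1458, 1.5000) → world pose (-0.0567, 0.7065, -0.0652)

(-0.0567, 0.7065, -0.0652)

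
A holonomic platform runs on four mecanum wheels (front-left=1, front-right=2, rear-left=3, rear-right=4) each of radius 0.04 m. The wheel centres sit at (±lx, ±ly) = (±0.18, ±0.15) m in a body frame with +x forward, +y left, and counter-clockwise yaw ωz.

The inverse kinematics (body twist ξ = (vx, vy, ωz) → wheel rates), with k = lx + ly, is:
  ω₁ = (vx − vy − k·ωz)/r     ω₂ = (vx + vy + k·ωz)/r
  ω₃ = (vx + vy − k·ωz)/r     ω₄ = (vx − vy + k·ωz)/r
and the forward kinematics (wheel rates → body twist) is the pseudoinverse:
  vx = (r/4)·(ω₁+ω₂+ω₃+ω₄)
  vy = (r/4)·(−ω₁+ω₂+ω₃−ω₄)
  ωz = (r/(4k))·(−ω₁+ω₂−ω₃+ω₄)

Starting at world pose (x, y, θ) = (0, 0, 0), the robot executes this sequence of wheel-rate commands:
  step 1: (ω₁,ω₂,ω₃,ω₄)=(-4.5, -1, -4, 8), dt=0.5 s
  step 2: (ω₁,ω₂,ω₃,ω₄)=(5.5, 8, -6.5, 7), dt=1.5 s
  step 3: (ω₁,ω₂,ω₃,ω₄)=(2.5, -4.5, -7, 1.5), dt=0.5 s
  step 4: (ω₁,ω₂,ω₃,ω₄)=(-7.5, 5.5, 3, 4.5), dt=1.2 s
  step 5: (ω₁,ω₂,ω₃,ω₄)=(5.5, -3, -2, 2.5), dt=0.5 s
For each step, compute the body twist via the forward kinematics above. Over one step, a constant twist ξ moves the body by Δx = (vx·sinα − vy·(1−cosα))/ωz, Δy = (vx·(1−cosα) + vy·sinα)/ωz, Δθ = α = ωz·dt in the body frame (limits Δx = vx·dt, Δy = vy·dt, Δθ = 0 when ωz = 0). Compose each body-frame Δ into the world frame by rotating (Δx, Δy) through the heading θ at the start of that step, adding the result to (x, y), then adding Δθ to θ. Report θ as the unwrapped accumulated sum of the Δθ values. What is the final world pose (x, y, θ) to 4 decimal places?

(0.2585, -0.0209, 1.4515)

step 1: ξ=(vx,vy,ωz)=(-0.0150, -0.0850, 0.4697), dt=0.5 → body Δ=(-0.0025, -0.0430, 0.2348) → world pose (-0.0025, -0.0430, 0.2348)
step 2: ξ=(vx,vy,ωz)=(0.1400, -0.1100, 0.4848), dt=1.5 → body Δ=(0.2494, -0.0778, 0.7273) → world pose (0.2582, -0.0606, 0.9621)
step 3: ξ=(vx,vy,ωz)=(-0.0750, -0.1550, 0.0455), dt=0.5 → body Δ=(-0.0366, -0.0779, 0.0227) → world pose (0.3012, -0.1352, 0.9848)
step 4: ξ=(vx,vy,ωz)=(0.0550, 0.1150, 0.4394), dt=1.2 → body Δ=(0.0274, 0.1487, 0.5273) → world pose (0.1924, -0.0301, 1.5121)
step 5: ξ=(vx,vy,ωz)=(0.0300, -0.1300, -0.1212), dt=0.5 → body Δ=(0.0130, -0.0654, -0.0606) → world pose (0.2585, -0.0209, 1.4515)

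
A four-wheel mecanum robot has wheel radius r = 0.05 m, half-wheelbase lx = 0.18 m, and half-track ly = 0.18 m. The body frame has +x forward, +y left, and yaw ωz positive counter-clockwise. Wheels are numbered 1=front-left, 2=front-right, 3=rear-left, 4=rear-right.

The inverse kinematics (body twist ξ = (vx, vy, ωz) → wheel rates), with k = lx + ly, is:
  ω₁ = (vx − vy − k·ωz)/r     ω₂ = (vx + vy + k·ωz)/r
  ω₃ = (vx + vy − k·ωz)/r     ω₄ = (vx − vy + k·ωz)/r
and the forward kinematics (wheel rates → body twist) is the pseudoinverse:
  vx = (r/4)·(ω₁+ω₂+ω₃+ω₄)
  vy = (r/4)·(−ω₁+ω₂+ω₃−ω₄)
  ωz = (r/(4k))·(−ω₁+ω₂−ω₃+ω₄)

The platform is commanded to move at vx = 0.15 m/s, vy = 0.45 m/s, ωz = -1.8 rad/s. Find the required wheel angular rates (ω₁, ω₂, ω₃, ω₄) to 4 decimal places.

(6.9600, -0.9600, 24.9600, -18.9600)

k = lx + ly = 0.18 + 0.18 = 0.3600;  k·ωz = 0.3600·-1.8 = -0.6480
ω₁ (FL) = (vx − vy − k·ωz)/r = 0.3480/0.05 = 6.9600
ω₂ (FR) = (vx + vy + k·ωz)/r = -0.0480/0.05 = -0.9600
ω₃ (RL) = (vx + vy − k·ωz)/r = 1.2480/0.05 = 24.9600
ω₄ (RR) = (vx − vy + k·ωz)/r = -0.9480/0.05 = -18.9600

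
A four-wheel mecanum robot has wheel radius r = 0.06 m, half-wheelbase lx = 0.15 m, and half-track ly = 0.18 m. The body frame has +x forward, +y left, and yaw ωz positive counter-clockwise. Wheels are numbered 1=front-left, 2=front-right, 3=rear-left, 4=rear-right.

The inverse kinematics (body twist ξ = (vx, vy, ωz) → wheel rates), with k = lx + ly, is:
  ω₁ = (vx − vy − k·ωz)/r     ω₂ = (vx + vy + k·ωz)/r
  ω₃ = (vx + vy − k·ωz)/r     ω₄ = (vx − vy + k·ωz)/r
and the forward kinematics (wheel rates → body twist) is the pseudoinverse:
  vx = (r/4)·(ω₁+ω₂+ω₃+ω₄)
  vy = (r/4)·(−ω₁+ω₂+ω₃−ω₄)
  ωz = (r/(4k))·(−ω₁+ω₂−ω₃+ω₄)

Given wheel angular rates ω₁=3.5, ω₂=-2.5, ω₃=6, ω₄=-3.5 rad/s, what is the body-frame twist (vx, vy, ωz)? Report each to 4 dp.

k = lx + ly = 0.15 + 0.18 = 0.3300
ω₁+ω₂+ω₃+ω₄ = 3.5000  →  vx = (0.06/4)·3.5000 = 0.0525
−ω₁+ω₂+ω₃−ω₄ = 3.5000  →  vy = (0.06/4)·3.5000 = 0.0525
−ω₁+ω₂−ω₃+ω₄ = -15.5000  →  ωz = (0.06/1.3200)·-15.5000 = -0.7045

(0.0525, 0.0525, -0.7045)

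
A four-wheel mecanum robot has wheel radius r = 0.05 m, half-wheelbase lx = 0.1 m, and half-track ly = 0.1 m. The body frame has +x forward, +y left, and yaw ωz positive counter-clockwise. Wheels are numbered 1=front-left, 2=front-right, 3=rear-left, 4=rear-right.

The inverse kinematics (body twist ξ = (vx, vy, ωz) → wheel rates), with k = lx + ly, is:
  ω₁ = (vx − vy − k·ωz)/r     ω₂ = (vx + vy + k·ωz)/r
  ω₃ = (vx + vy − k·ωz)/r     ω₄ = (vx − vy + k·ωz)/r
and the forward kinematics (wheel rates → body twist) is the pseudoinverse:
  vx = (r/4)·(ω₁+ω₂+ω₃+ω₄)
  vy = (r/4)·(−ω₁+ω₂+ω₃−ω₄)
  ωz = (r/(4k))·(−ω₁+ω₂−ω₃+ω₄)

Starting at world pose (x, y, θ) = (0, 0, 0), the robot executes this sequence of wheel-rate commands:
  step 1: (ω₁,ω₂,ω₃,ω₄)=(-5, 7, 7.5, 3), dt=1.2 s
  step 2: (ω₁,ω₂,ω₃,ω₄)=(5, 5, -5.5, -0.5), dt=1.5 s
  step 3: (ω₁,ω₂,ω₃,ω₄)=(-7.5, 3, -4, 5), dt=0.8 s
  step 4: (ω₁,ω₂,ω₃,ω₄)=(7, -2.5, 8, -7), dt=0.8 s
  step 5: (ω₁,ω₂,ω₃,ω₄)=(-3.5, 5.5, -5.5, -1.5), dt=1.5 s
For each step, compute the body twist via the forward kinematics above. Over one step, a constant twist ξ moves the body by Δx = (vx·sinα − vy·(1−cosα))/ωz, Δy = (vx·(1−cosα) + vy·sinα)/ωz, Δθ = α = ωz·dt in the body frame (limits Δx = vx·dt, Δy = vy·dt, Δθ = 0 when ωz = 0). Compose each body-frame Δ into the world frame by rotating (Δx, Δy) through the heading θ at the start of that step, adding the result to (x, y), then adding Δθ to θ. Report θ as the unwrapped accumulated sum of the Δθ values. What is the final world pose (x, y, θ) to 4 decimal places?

step 1: ξ=(vx,vy,ωz)=(0.1562, 0.2062, 0.4688), dt=1.2 → body Δ=(0.1100, 0.2860, 0.5625) → world pose (0.1100, 0.2860, 0.5625)
step 2: ξ=(vx,vy,ωz)=(0.0500, -0.0625, 0.3125), dt=1.5 → body Δ=(0.0939, -0.0731, 0.4688) → world pose (0.2284, 0.2742, 1.0312)
step 3: ξ=(vx,vy,ωz)=(-0.0437, 0.0188, 1.2188), dt=0.8 → body Δ=(-0.0365, -0.0030, 0.9750) → world pose (0.2122, 0.2414, 2.0063)
step 4: ξ=(vx,vy,ωz)=(0.0688, 0.0688, -1.5312), dt=0.8 → body Δ=(0.0719, 0.0126, -1.2250) → world pose (0.1705, 0.3013, 0.7812)
step 5: ξ=(vx,vy,ωz)=(-0.0625, 0.0625, 0.8125), dt=1.5 → body Δ=(-0.1226, 0.0218, 1.2188) → world pose (0.0681, 0.2305, 2.0000)

(0.0681, 0.2305, 2.0000)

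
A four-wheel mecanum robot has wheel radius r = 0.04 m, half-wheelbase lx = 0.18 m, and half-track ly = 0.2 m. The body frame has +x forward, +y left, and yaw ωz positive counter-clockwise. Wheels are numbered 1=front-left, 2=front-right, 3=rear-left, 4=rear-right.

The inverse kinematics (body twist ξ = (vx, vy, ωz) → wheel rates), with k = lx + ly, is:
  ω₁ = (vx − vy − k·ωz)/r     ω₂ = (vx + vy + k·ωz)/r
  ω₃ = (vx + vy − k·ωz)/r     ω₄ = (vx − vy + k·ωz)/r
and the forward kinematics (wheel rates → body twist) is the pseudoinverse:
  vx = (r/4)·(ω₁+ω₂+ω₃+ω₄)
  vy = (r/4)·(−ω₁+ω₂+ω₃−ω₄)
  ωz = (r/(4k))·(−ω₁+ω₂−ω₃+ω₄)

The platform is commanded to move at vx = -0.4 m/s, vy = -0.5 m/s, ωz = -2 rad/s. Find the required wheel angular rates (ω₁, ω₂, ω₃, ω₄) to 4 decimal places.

(21.5000, -41.5000, -3.5000, -16.5000)

k = lx + ly = 0.18 + 0.2 = 0.3800;  k·ωz = 0.3800·-2 = -0.7600
ω₁ (FL) = (vx − vy − k·ωz)/r = 0.8600/0.04 = 21.5000
ω₂ (FR) = (vx + vy + k·ωz)/r = -1.6600/0.04 = -41.5000
ω₃ (RL) = (vx + vy − k·ωz)/r = -0.1400/0.04 = -3.5000
ω₄ (RR) = (vx − vy + k·ωz)/r = -0.6600/0.04 = -16.5000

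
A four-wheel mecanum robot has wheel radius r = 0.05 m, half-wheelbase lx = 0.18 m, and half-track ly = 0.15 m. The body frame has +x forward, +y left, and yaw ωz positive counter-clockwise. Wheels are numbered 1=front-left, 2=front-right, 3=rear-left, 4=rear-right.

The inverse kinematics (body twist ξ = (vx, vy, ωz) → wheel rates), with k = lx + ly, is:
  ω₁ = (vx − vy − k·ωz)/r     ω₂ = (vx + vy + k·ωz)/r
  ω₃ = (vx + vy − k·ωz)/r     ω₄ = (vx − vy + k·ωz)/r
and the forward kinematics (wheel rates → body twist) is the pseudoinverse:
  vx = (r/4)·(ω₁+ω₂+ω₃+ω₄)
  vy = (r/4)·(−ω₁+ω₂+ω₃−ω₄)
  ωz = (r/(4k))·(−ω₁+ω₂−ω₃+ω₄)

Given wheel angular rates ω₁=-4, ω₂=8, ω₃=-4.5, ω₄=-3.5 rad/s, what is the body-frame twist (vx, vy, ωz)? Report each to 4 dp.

k = lx + ly = 0.18 + 0.15 = 0.3300
ω₁+ω₂+ω₃+ω₄ = -4.0000  →  vx = (0.05/4)·-4.0000 = -0.0500
−ω₁+ω₂+ω₃−ω₄ = 11.0000  →  vy = (0.05/4)·11.0000 = 0.1375
−ω₁+ω₂−ω₃+ω₄ = 13.0000  →  ωz = (0.05/1.3200)·13.0000 = 0.4924

(-0.0500, 0.1375, 0.4924)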